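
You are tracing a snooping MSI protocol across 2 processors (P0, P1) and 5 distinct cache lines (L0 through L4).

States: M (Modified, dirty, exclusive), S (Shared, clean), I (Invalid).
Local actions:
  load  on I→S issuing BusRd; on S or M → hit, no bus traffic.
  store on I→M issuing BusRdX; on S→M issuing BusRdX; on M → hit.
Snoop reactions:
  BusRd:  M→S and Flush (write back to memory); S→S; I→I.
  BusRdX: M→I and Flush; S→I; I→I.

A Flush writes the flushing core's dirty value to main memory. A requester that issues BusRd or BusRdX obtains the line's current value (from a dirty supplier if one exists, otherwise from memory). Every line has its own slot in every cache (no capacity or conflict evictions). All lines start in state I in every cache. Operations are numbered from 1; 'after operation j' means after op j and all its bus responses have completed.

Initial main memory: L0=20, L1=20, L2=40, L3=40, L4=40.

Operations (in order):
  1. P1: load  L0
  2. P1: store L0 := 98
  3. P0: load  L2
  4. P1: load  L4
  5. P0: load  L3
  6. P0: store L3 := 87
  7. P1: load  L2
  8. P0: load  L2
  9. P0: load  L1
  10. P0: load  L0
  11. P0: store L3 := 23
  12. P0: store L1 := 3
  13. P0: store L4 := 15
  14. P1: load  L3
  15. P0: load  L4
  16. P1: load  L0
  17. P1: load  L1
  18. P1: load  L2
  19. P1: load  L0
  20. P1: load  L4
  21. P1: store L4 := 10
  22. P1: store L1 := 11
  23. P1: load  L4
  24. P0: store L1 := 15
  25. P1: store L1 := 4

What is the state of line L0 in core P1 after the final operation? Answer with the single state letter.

state = S

[1] P1: load  L0 | P0:I, P1:S(20) | bus: BusRd
[2] P1: store L0 := 98 | P0:I, P1:M(98) | bus: BusRdX
[3] P0: load  L2 | P0:S(40), P1:I | bus: BusRd
[4] P1: load  L4 | P0:I, P1:S(40) | bus: BusRd
[5] P0: load  L3 | P0:S(40), P1:I | bus: BusRd
[6] P0: store L3 := 87 | P0:M(87), P1:I | bus: BusRdX
[7] P1: load  L2 | P0:S(40), P1:S(40) | bus: BusRd
[8] P0: load  L2 | P0:S(40), P1:S(40) | bus: none
[9] P0: load  L1 | P0:S(20), P1:I | bus: BusRd
[10] P0: load  L0 | P0:S(98), P1:S(98) | bus: BusRd,Flush
[11] P0: store L3 := 23 | P0:M(23), P1:I | bus: none
[12] P0: store L1 := 3 | P0:M(3), P1:I | bus: BusRdX
[13] P0: store L4 := 15 | P0:M(15), P1:I | bus: BusRdX
[14] P1: load  L3 | P0:S(23), P1:S(23) | bus: BusRd,Flush
[15] P0: load  L4 | P0:M(15), P1:I | bus: none
[16] P1: load  L0 | P0:S(98), P1:S(98) | bus: none
[17] P1: load  L1 | P0:S(3), P1:S(3) | bus: BusRd,Flush
[18] P1: load  L2 | P0:S(40), P1:S(40) | bus: none
[19] P1: load  L0 | P0:S(98), P1:S(98) | bus: none
[20] P1: load  L4 | P0:S(15), P1:S(15) | bus: BusRd,Flush
[21] P1: store L4 := 10 | P0:I, P1:M(10) | bus: BusRdX
[22] P1: store L1 := 11 | P0:I, P1:M(11) | bus: BusRdX
[23] P1: load  L4 | P0:I, P1:M(10) | bus: none
[24] P0: store L1 := 15 | P0:M(15), P1:I | bus: BusRdX,Flush
[25] P1: store L1 := 4 | P0:I, P1:M(4) | bus: BusRdX,Flush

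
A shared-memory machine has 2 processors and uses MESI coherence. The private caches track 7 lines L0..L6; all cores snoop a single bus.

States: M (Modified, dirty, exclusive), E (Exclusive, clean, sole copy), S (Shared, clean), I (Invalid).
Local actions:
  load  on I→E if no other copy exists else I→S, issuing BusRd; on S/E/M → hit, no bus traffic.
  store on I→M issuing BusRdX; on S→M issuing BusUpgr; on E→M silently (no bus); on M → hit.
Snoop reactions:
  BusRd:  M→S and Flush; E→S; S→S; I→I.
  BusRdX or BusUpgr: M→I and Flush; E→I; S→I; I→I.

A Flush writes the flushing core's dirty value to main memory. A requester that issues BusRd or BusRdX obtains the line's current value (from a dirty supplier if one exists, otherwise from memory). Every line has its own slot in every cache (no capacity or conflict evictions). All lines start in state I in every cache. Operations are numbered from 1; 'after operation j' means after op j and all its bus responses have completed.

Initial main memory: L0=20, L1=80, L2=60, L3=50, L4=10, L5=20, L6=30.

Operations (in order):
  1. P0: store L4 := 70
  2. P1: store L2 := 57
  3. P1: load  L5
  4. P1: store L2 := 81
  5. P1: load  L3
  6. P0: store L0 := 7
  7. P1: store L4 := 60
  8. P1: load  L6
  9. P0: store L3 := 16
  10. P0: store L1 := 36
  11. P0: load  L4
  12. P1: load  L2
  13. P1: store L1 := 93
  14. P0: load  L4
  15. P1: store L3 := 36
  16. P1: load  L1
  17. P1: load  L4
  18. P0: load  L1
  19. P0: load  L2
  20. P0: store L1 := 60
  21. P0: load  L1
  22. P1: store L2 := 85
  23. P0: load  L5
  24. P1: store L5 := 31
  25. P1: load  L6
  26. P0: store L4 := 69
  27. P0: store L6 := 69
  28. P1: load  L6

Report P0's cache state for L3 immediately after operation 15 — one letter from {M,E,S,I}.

[1] P0: store L4 := 70 | P0:M(70), P1:I | bus: BusRdX
[2] P1: store L2 := 57 | P0:I, P1:M(57) | bus: BusRdX
[3] P1: load  L5 | P0:I, P1:E(20) | bus: BusRd
[4] P1: store L2 := 81 | P0:I, P1:M(81) | bus: none
[5] P1: load  L3 | P0:I, P1:E(50) | bus: BusRd
[6] P0: store L0 := 7 | P0:M(7), P1:I | bus: BusRdX
[7] P1: store L4 := 60 | P0:I, P1:M(60) | bus: BusRdX,Flush
[8] P1: load  L6 | P0:I, P1:E(30) | bus: BusRd
[9] P0: store L3 := 16 | P0:M(16), P1:I | bus: BusRdX
[10] P0: store L1 := 36 | P0:M(36), P1:I | bus: BusRdX
[11] P0: load  L4 | P0:S(60), P1:S(60) | bus: BusRd,Flush
[12] P1: load  L2 | P0:I, P1:M(81) | bus: none
[13] P1: store L1 := 93 | P0:I, P1:M(93) | bus: BusRdX,Flush
[14] P0: load  L4 | P0:S(60), P1:S(60) | bus: none
[15] P1: store L3 := 36 | P0:I, P1:M(36) | bus: BusRdX,Flush
[16] P1: load  L1 | P0:I, P1:M(93) | bus: none
[17] P1: load  L4 | P0:S(60), P1:S(60) | bus: none
[18] P0: load  L1 | P0:S(93), P1:S(93) | bus: BusRd,Flush
[19] P0: load  L2 | P0:S(81), P1:S(81) | bus: BusRd,Flush
[20] P0: store L1 := 60 | P0:M(60), P1:I | bus: BusUpgr
[21] P0: load  L1 | P0:M(60), P1:I | bus: none
[22] P1: store L2 := 85 | P0:I, P1:M(85) | bus: BusUpgr
[23] P0: load  L5 | P0:S(20), P1:S(20) | bus: BusRd
[24] P1: store L5 := 31 | P0:I, P1:M(31) | bus: BusUpgr
[25] P1: load  L6 | P0:I, P1:E(30) | bus: none
[26] P0: store L4 := 69 | P0:M(69), P1:I | bus: BusUpgr
[27] P0: store L6 := 69 | P0:M(69), P1:I | bus: BusRdX
[28] P1: load  L6 | P0:S(69), P1:S(69) | bus: BusRd,Flush

state = I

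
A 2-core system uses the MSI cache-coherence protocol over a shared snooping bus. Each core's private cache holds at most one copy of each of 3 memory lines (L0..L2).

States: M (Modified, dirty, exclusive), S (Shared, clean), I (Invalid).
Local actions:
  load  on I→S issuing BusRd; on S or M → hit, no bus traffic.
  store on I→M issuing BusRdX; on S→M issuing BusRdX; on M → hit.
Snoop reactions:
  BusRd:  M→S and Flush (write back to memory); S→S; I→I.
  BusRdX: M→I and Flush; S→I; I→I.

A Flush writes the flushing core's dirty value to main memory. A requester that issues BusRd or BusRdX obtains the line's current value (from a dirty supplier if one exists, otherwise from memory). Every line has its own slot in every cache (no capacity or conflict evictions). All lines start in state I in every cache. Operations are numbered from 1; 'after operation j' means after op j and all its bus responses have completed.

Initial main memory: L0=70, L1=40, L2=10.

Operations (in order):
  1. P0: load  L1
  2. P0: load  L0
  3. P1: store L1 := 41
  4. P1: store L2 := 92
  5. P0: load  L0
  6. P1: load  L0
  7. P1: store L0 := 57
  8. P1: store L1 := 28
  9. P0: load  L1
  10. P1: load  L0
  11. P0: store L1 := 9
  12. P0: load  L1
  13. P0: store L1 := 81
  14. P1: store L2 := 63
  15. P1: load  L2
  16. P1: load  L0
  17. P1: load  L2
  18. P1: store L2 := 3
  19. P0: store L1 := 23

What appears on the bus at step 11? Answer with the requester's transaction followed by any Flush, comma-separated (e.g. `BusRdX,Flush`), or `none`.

[1] P0: load  L1 | P0:S(40), P1:I | bus: BusRd
[2] P0: load  L0 | P0:S(70), P1:I | bus: BusRd
[3] P1: store L1 := 41 | P0:I, P1:M(41) | bus: BusRdX
[4] P1: store L2 := 92 | P0:I, P1:M(92) | bus: BusRdX
[5] P0: load  L0 | P0:S(70), P1:I | bus: none
[6] P1: load  L0 | P0:S(70), P1:S(70) | bus: BusRd
[7] P1: store L0 := 57 | P0:I, P1:M(57) | bus: BusRdX
[8] P1: store L1 := 28 | P0:I, P1:M(28) | bus: none
[9] P0: load  L1 | P0:S(28), P1:S(28) | bus: BusRd,Flush
[10] P1: load  L0 | P0:I, P1:M(57) | bus: none
[11] P0: store L1 := 9 | P0:M(9), P1:I | bus: BusRdX
[12] P0: load  L1 | P0:M(9), P1:I | bus: none
[13] P0: store L1 := 81 | P0:M(81), P1:I | bus: none
[14] P1: store L2 := 63 | P0:I, P1:M(63) | bus: none
[15] P1: load  L2 | P0:I, P1:M(63) | bus: none
[16] P1: load  L0 | P0:I, P1:M(57) | bus: none
[17] P1: load  L2 | P0:I, P1:M(63) | bus: none
[18] P1: store L2 := 3 | P0:I, P1:M(3) | bus: none
[19] P0: store L1 := 23 | P0:M(23), P1:I | bus: none

bus = BusRdX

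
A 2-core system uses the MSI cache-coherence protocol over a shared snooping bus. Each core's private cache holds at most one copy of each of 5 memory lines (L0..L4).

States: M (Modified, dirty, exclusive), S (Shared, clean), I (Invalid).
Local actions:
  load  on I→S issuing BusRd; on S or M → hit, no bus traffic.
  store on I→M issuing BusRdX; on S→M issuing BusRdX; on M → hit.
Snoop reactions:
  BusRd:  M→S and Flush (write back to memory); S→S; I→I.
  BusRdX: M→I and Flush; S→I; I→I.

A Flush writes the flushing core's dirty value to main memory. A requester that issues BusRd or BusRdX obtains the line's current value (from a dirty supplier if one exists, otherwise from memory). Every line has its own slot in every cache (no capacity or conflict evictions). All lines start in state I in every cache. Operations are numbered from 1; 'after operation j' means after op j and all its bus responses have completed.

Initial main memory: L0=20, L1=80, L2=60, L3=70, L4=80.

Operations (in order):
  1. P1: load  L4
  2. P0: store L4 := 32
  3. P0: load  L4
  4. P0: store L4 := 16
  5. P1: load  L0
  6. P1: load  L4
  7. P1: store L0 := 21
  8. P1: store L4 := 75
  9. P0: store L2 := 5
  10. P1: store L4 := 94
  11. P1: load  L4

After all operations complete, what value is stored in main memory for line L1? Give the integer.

[1] P1: load  L4 | P0:I, P1:S(80) | bus: BusRd
[2] P0: store L4 := 32 | P0:M(32), P1:I | bus: BusRdX
[3] P0: load  L4 | P0:M(32), P1:I | bus: none
[4] P0: store L4 := 16 | P0:M(16), P1:I | bus: none
[5] P1: load  L0 | P0:I, P1:S(20) | bus: BusRd
[6] P1: load  L4 | P0:S(16), P1:S(16) | bus: BusRd,Flush
[7] P1: store L0 := 21 | P0:I, P1:M(21) | bus: BusRdX
[8] P1: store L4 := 75 | P0:I, P1:M(75) | bus: BusRdX
[9] P0: store L2 := 5 | P0:M(5), P1:I | bus: BusRdX
[10] P1: store L4 := 94 | P0:I, P1:M(94) | bus: none
[11] P1: load  L4 | P0:I, P1:M(94) | bus: none

memory[L1] = 80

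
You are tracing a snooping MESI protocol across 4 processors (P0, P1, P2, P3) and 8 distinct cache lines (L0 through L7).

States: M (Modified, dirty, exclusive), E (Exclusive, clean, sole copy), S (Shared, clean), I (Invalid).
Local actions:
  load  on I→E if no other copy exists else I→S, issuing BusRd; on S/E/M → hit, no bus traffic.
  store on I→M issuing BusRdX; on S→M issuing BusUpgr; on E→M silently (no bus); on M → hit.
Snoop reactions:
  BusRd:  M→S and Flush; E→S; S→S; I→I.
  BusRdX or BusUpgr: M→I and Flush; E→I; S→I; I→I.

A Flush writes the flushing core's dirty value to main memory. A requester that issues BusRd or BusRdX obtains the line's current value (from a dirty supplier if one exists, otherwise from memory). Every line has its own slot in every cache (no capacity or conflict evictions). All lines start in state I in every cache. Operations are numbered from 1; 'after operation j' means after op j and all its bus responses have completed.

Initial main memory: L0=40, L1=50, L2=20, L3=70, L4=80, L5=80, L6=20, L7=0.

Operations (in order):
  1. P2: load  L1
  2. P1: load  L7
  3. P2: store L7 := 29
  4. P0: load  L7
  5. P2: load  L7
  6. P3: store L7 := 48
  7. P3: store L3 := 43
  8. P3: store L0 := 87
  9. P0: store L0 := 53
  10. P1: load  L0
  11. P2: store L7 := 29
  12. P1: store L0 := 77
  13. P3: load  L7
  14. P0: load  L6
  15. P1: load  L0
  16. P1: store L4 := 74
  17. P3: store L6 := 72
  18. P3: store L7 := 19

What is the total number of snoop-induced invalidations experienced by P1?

  op1 P2: load  L1 → I/I/E/I on L1; bus BusRd; mem=50
  op2 P1: load  L7 → I/E/I/I on L7; bus BusRd; mem=0
  op3 P2: store L7 := 29 → I/I/M/I on L7; bus BusRdX; mem=0
  op4 P0: load  L7 → S/I/S/I on L7; bus BusRd Flush; mem=29
  op5 P2: load  L7 → S/I/S/I on L7; bus (none); mem=29
  op6 P3: store L7 := 48 → I/I/I/M on L7; bus BusRdX; mem=29
  op7 P3: store L3 := 43 → I/I/I/M on L3; bus BusRdX; mem=70
  op8 P3: store L0 := 87 → I/I/I/M on L0; bus BusRdX; mem=40
  op9 P0: store L0 := 53 → M/I/I/I on L0; bus BusRdX Flush; mem=87
  op10 P1: load  L0 → S/S/I/I on L0; bus BusRd Flush; mem=53
  op11 P2: store L7 := 29 → I/I/M/I on L7; bus BusRdX Flush; mem=48
  op12 P1: store L0 := 77 → I/M/I/I on L0; bus BusUpgr; mem=53
  op13 P3: load  L7 → I/I/S/S on L7; bus BusRd Flush; mem=29
  op14 P0: load  L6 → E/I/I/I on L6; bus BusRd; mem=20
  op15 P1: load  L0 → I/M/I/I on L0; bus (none); mem=53
  op16 P1: store L4 := 74 → I/M/I/I on L4; bus BusRdX; mem=80
  op17 P3: store L6 := 72 → I/I/I/M on L6; bus BusRdX; mem=20
  op18 P3: store L7 := 19 → I/I/I/M on L7; bus BusUpgr; mem=29

invalidations = 1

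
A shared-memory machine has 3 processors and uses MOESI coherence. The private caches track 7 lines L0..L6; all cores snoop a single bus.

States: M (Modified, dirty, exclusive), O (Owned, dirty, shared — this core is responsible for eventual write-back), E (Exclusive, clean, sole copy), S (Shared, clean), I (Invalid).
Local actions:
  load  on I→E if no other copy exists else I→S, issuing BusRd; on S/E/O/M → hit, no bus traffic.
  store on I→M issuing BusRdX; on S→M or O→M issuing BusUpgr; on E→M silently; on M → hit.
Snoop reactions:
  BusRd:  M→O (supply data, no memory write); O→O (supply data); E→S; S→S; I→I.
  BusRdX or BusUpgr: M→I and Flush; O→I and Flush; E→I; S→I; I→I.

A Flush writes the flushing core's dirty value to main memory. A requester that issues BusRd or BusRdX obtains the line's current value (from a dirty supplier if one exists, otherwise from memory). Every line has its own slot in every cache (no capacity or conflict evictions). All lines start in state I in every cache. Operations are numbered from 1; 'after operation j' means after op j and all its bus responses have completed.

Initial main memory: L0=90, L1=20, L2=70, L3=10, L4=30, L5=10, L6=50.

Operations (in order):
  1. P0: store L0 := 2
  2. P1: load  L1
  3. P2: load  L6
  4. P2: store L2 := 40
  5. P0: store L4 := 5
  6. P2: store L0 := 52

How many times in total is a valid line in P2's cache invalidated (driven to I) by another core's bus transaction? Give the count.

step 1: P0: store L0 := 2  ⟶  MII  (L0)  txn=BusRdX  M[L0]=90
step 2: P1: load  L1  ⟶  IEI  (L1)  txn=BusRd  M[L1]=20
step 3: P2: load  L6  ⟶  IIE  (L6)  txn=BusRd  M[L6]=50
step 4: P2: store L2 := 40  ⟶  IIM  (L2)  txn=BusRdX  M[L2]=70
step 5: P0: store L4 := 5  ⟶  MII  (L4)  txn=BusRdX  M[L4]=30
step 6: P2: store L0 := 52  ⟶  IIM  (L0)  txn=BusRdX+Flush  M[L0]=2

invalidations = 0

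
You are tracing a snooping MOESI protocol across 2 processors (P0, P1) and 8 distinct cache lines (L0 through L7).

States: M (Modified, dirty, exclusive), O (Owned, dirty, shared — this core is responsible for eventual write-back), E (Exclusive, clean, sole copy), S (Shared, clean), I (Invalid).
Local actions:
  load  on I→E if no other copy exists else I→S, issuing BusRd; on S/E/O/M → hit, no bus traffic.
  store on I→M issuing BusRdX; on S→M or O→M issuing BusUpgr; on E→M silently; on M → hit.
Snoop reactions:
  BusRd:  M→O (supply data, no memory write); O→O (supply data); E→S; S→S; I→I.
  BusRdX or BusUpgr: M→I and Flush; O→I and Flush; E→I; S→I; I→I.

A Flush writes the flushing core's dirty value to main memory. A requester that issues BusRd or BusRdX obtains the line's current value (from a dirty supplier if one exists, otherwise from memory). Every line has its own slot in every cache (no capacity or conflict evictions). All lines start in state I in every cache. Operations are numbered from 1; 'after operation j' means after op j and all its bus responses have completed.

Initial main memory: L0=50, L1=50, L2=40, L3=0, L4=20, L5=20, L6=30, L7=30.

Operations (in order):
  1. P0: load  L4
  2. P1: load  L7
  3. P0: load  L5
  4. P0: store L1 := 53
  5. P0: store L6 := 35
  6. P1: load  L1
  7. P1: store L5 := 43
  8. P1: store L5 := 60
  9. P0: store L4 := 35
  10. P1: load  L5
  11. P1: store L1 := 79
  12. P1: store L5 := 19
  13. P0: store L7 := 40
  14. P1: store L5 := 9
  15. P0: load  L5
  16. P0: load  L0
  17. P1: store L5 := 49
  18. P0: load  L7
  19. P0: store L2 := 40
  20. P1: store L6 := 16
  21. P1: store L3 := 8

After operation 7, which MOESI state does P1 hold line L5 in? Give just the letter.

[1] P0: load  L4 | P0:E(20), P1:I | bus: BusRd
[2] P1: load  L7 | P0:I, P1:E(30) | bus: BusRd
[3] P0: load  L5 | P0:E(20), P1:I | bus: BusRd
[4] P0: store L1 := 53 | P0:M(53), P1:I | bus: BusRdX
[5] P0: store L6 := 35 | P0:M(35), P1:I | bus: BusRdX
[6] P1: load  L1 | P0:O(53), P1:S(53) | bus: BusRd
[7] P1: store L5 := 43 | P0:I, P1:M(43) | bus: BusRdX
[8] P1: store L5 := 60 | P0:I, P1:M(60) | bus: none
[9] P0: store L4 := 35 | P0:M(35), P1:I | bus: none
[10] P1: load  L5 | P0:I, P1:M(60) | bus: none
[11] P1: store L1 := 79 | P0:I, P1:M(79) | bus: BusUpgr,Flush
[12] P1: store L5 := 19 | P0:I, P1:M(19) | bus: none
[13] P0: store L7 := 40 | P0:M(40), P1:I | bus: BusRdX
[14] P1: store L5 := 9 | P0:I, P1:M(9) | bus: none
[15] P0: load  L5 | P0:S(9), P1:O(9) | bus: BusRd
[16] P0: load  L0 | P0:E(50), P1:I | bus: BusRd
[17] P1: store L5 := 49 | P0:I, P1:M(49) | bus: BusUpgr
[18] P0: load  L7 | P0:M(40), P1:I | bus: none
[19] P0: store L2 := 40 | P0:M(40), P1:I | bus: BusRdX
[20] P1: store L6 := 16 | P0:I, P1:M(16) | bus: BusRdX,Flush
[21] P1: store L3 := 8 | P0:I, P1:M(8) | bus: BusRdX

state = M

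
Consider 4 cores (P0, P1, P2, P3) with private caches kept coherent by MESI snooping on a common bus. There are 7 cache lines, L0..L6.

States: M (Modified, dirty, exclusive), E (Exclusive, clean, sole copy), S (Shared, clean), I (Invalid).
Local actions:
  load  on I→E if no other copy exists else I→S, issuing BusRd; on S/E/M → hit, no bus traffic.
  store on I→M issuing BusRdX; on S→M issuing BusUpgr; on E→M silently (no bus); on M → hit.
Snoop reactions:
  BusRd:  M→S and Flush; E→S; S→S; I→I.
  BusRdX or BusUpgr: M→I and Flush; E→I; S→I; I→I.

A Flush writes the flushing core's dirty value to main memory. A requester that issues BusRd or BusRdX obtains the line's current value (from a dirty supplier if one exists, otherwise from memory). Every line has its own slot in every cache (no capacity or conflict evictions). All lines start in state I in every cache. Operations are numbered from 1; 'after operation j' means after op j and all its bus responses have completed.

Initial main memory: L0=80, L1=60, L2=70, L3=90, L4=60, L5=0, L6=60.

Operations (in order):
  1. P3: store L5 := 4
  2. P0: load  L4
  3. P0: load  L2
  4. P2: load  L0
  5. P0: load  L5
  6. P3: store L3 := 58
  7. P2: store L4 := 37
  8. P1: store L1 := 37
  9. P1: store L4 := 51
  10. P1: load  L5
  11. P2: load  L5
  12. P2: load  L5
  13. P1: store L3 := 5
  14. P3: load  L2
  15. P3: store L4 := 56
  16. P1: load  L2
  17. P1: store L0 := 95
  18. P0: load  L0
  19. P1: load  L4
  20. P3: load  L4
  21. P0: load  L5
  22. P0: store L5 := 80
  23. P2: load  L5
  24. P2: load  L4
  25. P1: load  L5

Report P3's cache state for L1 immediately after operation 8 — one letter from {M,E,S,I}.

state = I

[1] P3: store L5 := 4 | P0:I, P1:I, P2:I, P3:M(4) | bus: BusRdX
[2] P0: load  L4 | P0:E(60), P1:I, P2:I, P3:I | bus: BusRd
[3] P0: load  L2 | P0:E(70), P1:I, P2:I, P3:I | bus: BusRd
[4] P2: load  L0 | P0:I, P1:I, P2:E(80), P3:I | bus: BusRd
[5] P0: load  L5 | P0:S(4), P1:I, P2:I, P3:S(4) | bus: BusRd,Flush
[6] P3: store L3 := 58 | P0:I, P1:I, P2:I, P3:M(58) | bus: BusRdX
[7] P2: store L4 := 37 | P0:I, P1:I, P2:M(37), P3:I | bus: BusRdX
[8] P1: store L1 := 37 | P0:I, P1:M(37), P2:I, P3:I | bus: BusRdX
[9] P1: store L4 := 51 | P0:I, P1:M(51), P2:I, P3:I | bus: BusRdX,Flush
[10] P1: load  L5 | P0:S(4), P1:S(4), P2:I, P3:S(4) | bus: BusRd
[11] P2: load  L5 | P0:S(4), P1:S(4), P2:S(4), P3:S(4) | bus: BusRd
[12] P2: load  L5 | P0:S(4), P1:S(4), P2:S(4), P3:S(4) | bus: none
[13] P1: store L3 := 5 | P0:I, P1:M(5), P2:I, P3:I | bus: BusRdX,Flush
[14] P3: load  L2 | P0:S(70), P1:I, P2:I, P3:S(70) | bus: BusRd
[15] P3: store L4 := 56 | P0:I, P1:I, P2:I, P3:M(56) | bus: BusRdX,Flush
[16] P1: load  L2 | P0:S(70), P1:S(70), P2:I, P3:S(70) | bus: BusRd
[17] P1: store L0 := 95 | P0:I, P1:M(95), P2:I, P3:I | bus: BusRdX
[18] P0: load  L0 | P0:S(95), P1:S(95), P2:I, P3:I | bus: BusRd,Flush
[19] P1: load  L4 | P0:I, P1:S(56), P2:I, P3:S(56) | bus: BusRd,Flush
[20] P3: load  L4 | P0:I, P1:S(56), P2:I, P3:S(56) | bus: none
[21] P0: load  L5 | P0:S(4), P1:S(4), P2:S(4), P3:S(4) | bus: none
[22] P0: store L5 := 80 | P0:M(80), P1:I, P2:I, P3:I | bus: BusUpgr
[23] P2: load  L5 | P0:S(80), P1:I, P2:S(80), P3:I | bus: BusRd,Flush
[24] P2: load  L4 | P0:I, P1:S(56), P2:S(56), P3:S(56) | bus: BusRd
[25] P1: load  L5 | P0:S(80), P1:S(80), P2:S(80), P3:I | bus: BusRd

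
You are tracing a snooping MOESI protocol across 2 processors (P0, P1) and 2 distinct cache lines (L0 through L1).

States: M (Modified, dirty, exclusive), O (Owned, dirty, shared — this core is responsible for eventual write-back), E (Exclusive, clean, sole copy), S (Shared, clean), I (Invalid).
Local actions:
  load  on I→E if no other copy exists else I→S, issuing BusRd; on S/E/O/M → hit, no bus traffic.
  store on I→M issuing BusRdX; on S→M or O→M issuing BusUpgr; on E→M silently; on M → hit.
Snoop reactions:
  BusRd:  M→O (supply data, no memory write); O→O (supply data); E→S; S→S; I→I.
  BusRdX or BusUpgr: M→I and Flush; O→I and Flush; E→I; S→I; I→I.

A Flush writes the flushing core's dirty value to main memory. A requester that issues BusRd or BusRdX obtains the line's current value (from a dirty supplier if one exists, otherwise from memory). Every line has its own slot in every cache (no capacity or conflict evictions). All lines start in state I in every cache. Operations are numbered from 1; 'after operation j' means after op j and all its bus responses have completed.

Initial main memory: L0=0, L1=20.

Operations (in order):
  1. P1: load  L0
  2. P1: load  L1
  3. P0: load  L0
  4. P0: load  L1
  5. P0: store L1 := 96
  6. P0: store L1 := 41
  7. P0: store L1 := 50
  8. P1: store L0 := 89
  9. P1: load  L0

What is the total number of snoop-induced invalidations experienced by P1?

invalidations = 1

1. P1: load  L0  bus=[BusRd]  L0: P0=I P1=E  mem[L0]=0
2. P1: load  L1  bus=[BusRd]  L1: P0=I P1=E  mem[L1]=20
3. P0: load  L0  bus=[BusRd]  L0: P0=S P1=S  mem[L0]=0
4. P0: load  L1  bus=[BusRd]  L1: P0=S P1=S  mem[L1]=20
5. P0: store L1 := 96  bus=[BusUpgr]  L1: P0=M P1=I  mem[L1]=20
6. P0: store L1 := 41  bus=[-]  L1: P0=M P1=I  mem[L1]=20
7. P0: store L1 := 50  bus=[-]  L1: P0=M P1=I  mem[L1]=20
8. P1: store L0 := 89  bus=[BusUpgr]  L0: P0=I P1=M  mem[L0]=0
9. P1: load  L0  bus=[-]  L0: P0=I P1=M  mem[L0]=0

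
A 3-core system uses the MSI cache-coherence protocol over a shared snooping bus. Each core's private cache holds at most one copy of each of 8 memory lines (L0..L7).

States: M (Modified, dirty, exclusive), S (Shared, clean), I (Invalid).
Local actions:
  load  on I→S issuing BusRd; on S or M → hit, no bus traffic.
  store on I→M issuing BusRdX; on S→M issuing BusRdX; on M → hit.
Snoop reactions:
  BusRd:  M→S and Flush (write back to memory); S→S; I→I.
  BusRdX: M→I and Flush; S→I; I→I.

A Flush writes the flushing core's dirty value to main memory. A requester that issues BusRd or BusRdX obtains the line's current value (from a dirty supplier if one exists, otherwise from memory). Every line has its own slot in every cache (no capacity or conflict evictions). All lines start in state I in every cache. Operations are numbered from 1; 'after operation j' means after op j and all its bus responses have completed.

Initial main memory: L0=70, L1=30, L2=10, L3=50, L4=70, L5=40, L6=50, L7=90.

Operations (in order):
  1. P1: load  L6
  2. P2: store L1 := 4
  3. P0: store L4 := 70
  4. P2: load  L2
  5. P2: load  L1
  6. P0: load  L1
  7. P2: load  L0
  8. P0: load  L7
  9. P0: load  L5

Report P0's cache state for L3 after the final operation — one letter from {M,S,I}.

state = I

[1] P1: load  L6 | P0:I, P1:S(50), P2:I | bus: BusRd
[2] P2: store L1 := 4 | P0:I, P1:I, P2:M(4) | bus: BusRdX
[3] P0: store L4 := 70 | P0:M(70), P1:I, P2:I | bus: BusRdX
[4] P2: load  L2 | P0:I, P1:I, P2:S(10) | bus: BusRd
[5] P2: load  L1 | P0:I, P1:I, P2:M(4) | bus: none
[6] P0: load  L1 | P0:S(4), P1:I, P2:S(4) | bus: BusRd,Flush
[7] P2: load  L0 | P0:I, P1:I, P2:S(70) | bus: BusRd
[8] P0: load  L7 | P0:S(90), P1:I, P2:I | bus: BusRd
[9] P0: load  L5 | P0:S(40), P1:I, P2:I | bus: BusRd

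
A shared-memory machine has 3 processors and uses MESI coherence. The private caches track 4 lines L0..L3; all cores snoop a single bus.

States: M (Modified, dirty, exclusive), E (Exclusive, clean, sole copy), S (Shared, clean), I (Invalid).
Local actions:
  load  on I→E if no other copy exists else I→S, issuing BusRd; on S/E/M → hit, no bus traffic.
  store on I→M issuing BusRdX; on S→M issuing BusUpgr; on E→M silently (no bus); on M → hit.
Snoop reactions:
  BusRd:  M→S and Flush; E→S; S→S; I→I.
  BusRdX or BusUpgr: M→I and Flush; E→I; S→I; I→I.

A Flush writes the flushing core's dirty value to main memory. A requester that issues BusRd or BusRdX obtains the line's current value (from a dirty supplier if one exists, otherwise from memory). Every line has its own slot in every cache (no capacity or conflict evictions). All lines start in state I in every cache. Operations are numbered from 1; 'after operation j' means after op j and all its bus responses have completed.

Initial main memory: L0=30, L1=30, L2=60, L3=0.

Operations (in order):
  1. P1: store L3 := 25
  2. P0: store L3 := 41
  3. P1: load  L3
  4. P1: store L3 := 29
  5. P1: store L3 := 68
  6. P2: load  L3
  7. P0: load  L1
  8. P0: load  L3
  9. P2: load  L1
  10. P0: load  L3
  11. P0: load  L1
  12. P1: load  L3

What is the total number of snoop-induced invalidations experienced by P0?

invalidations = 1

1. P1: store L3 := 25  bus=[BusRdX]  L3: P0=I P1=M P2=I  mem[L3]=0
2. P0: store L3 := 41  bus=[BusRdX,Flush]  L3: P0=M P1=I P2=I  mem[L3]=25
3. P1: load  L3  bus=[BusRd,Flush]  L3: P0=S P1=S P2=I  mem[L3]=41
4. P1: store L3 := 29  bus=[BusUpgr]  L3: P0=I P1=M P2=I  mem[L3]=41
5. P1: store L3 := 68  bus=[-]  L3: P0=I P1=M P2=I  mem[L3]=41
6. P2: load  L3  bus=[BusRd,Flush]  L3: P0=I P1=S P2=S  mem[L3]=68
7. P0: load  L1  bus=[BusRd]  L1: P0=E P1=I P2=I  mem[L1]=30
8. P0: load  L3  bus=[BusRd]  L3: P0=S P1=S P2=S  mem[L3]=68
9. P2: load  L1  bus=[BusRd]  L1: P0=S P1=I P2=S  mem[L1]=30
10. P0: load  L3  bus=[-]  L3: P0=S P1=S P2=S  mem[L3]=68
11. P0: load  L1  bus=[-]  L1: P0=S P1=I P2=S  mem[L1]=30
12. P1: load  L3  bus=[-]  L3: P0=S P1=S P2=S  mem[L3]=68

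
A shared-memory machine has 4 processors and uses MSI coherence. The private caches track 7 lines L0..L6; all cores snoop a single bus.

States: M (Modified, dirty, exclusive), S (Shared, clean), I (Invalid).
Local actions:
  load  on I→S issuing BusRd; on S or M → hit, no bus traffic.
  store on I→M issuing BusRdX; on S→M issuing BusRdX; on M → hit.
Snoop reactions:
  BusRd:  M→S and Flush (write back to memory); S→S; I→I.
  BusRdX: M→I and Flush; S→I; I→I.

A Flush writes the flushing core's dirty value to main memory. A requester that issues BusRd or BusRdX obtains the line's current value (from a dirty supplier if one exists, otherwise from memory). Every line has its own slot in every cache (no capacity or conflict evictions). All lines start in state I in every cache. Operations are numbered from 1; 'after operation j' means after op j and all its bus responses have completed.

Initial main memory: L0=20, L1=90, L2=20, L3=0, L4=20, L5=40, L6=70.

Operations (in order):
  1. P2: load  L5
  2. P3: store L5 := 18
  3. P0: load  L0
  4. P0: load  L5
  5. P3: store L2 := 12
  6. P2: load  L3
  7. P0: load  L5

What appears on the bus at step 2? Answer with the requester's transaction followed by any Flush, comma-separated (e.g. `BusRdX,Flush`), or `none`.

bus = BusRdX

1. P2: load  L5  bus=[BusRd]  L5: P0=I P1=I P2=S P3=I  mem[L5]=40
2. P3: store L5 := 18  bus=[BusRdX]  L5: P0=I P1=I P2=I P3=M  mem[L5]=40
3. P0: load  L0  bus=[BusRd]  L0: P0=S P1=I P2=I P3=I  mem[L0]=20
4. P0: load  L5  bus=[BusRd,Flush]  L5: P0=S P1=I P2=I P3=S  mem[L5]=18
5. P3: store L2 := 12  bus=[BusRdX]  L2: P0=I P1=I P2=I P3=M  mem[L2]=20
6. P2: load  L3  bus=[BusRd]  L3: P0=I P1=I P2=S P3=I  mem[L3]=0
7. P0: load  L5  bus=[-]  L5: P0=S P1=I P2=I P3=S  mem[L5]=18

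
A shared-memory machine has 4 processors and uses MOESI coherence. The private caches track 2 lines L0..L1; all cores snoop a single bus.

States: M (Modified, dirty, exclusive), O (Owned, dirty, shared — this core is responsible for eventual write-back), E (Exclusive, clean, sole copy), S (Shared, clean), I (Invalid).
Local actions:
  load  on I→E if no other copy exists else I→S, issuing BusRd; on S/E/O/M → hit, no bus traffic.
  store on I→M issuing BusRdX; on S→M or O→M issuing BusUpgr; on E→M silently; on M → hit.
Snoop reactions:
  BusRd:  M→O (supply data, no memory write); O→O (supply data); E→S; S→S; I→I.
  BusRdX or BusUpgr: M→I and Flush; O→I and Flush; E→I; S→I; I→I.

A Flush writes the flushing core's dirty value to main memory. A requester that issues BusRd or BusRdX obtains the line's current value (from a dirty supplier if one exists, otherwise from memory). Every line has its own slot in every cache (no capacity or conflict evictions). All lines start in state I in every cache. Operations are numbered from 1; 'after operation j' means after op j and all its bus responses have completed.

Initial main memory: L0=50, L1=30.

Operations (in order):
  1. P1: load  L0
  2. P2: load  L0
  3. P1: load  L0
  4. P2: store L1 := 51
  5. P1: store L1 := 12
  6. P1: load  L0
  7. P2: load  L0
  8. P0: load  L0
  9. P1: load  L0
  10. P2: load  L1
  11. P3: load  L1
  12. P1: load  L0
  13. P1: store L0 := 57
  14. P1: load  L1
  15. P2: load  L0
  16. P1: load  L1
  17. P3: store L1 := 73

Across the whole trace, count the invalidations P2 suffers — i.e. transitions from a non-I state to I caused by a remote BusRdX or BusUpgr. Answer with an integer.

invalidations = 3

  op1 P1: load  L0 → I/E/I/I on L0; bus BusRd; mem=50
  op2 P2: load  L0 → I/S/S/I on L0; bus BusRd; mem=50
  op3 P1: load  L0 → I/S/S/I on L0; bus (none); mem=50
  op4 P2: store L1 := 51 → I/I/M/I on L1; bus BusRdX; mem=30
  op5 P1: store L1 := 12 → I/M/I/I on L1; bus BusRdX Flush; mem=51
  op6 P1: load  L0 → I/S/S/I on L0; bus (none); mem=50
  op7 P2: load  L0 → I/S/S/I on L0; bus (none); mem=50
  op8 P0: load  L0 → S/S/S/I on L0; bus BusRd; mem=50
  op9 P1: load  L0 → S/S/S/I on L0; bus (none); mem=50
  op10 P2: load  L1 → I/O/S/I on L1; bus BusRd; mem=51
  op11 P3: load  L1 → I/O/S/S on L1; bus BusRd; mem=51
  op12 P1: load  L0 → S/S/S/I on L0; bus (none); mem=50
  op13 P1: store L0 := 57 → I/M/I/I on L0; bus BusUpgr; mem=50
  op14 P1: load  L1 → I/O/S/S on L1; bus (none); mem=51
  op15 P2: load  L0 → I/O/S/I on L0; bus BusRd; mem=50
  op16 P1: load  L1 → I/O/S/S on L1; bus (none); mem=51
  op17 P3: store L1 := 73 → I/I/I/M on L1; bus BusUpgr Flush; mem=12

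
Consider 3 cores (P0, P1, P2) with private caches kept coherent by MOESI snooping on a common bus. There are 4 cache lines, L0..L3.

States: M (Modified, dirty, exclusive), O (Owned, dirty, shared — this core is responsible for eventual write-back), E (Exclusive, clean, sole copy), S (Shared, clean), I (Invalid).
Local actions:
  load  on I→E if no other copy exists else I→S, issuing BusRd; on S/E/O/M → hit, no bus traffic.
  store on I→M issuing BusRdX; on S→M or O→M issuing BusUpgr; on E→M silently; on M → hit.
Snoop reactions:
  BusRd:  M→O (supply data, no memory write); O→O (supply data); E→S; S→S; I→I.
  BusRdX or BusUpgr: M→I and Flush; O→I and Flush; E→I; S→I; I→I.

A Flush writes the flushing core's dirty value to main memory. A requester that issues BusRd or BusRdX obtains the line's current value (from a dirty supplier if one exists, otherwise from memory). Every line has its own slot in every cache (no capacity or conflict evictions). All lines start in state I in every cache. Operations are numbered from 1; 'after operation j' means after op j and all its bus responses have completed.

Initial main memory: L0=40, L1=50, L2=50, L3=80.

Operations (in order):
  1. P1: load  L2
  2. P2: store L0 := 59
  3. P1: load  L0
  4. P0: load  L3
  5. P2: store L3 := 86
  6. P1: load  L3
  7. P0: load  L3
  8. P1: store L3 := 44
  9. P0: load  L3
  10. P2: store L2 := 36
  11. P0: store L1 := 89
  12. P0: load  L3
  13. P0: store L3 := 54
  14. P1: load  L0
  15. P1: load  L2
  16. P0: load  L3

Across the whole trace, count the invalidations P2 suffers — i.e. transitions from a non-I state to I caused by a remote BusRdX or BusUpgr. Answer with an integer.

  op1 P1: load  L2 → I/E/I on L2; bus BusRd; mem=50
  op2 P2: store L0 := 59 → I/I/M on L0; bus BusRdX; mem=40
  op3 P1: load  L0 → I/S/O on L0; bus BusRd; mem=40
  op4 P0: load  L3 → E/I/I on L3; bus BusRd; mem=80
  op5 P2: store L3 := 86 → I/I/M on L3; bus BusRdX; mem=80
  op6 P1: load  L3 → I/S/O on L3; bus BusRd; mem=80
  op7 P0: load  L3 → S/S/O on L3; bus BusRd; mem=80
  op8 P1: store L3 := 44 → I/M/I on L3; bus BusUpgr Flush; mem=86
  op9 P0: load  L3 → S/O/I on L3; bus BusRd; mem=86
  op10 P2: store L2 := 36 → I/I/M on L2; bus BusRdX; mem=50
  op11 P0: store L1 := 89 → M/I/I on L1; bus BusRdX; mem=50
  op12 P0: load  L3 → S/O/I on L3; bus (none); mem=86
  op13 P0: store L3 := 54 → M/I/I on L3; bus BusUpgr Flush; mem=44
  op14 P1: load  L0 → I/S/O on L0; bus (none); mem=40
  op15 P1: load  L2 → I/S/O on L2; bus BusRd; mem=50
  op16 P0: load  L3 → M/I/I on L3; bus (none); mem=44

invalidations = 1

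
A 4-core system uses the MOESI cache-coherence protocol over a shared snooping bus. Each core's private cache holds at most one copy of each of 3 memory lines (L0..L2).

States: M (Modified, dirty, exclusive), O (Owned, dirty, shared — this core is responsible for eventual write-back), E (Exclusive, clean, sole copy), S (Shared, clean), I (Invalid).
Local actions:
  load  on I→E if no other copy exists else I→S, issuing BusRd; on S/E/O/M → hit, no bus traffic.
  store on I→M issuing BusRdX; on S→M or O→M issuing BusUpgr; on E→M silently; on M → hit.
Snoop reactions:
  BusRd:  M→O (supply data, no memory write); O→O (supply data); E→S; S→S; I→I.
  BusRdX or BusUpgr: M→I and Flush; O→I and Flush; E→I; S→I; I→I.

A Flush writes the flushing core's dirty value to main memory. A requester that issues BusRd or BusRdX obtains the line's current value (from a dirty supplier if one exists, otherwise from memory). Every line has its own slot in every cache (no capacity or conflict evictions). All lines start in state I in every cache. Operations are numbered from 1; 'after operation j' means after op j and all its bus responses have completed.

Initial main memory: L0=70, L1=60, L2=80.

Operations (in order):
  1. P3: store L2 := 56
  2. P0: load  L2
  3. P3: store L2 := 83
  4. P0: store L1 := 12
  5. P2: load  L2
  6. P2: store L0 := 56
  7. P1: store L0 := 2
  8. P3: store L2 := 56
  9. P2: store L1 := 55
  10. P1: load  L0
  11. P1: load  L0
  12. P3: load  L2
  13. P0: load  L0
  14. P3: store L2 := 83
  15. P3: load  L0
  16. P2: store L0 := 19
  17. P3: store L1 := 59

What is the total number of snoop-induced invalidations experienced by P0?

invalidations = 3

1. P3: store L2 := 56  bus=[BusRdX]  L2: P0=I P1=I P2=I P3=M  mem[L2]=80
2. P0: load  L2  bus=[BusRd]  L2: P0=S P1=I P2=I P3=O  mem[L2]=80
3. P3: store L2 := 83  bus=[BusUpgr]  L2: P0=I P1=I P2=I P3=M  mem[L2]=80
4. P0: store L1 := 12  bus=[BusRdX]  L1: P0=M P1=I P2=I P3=I  mem[L1]=60
5. P2: load  L2  bus=[BusRd]  L2: P0=I P1=I P2=S P3=O  mem[L2]=80
6. P2: store L0 := 56  bus=[BusRdX]  L0: P0=I P1=I P2=M P3=I  mem[L0]=70
7. P1: store L0 := 2  bus=[BusRdX,Flush]  L0: P0=I P1=M P2=I P3=I  mem[L0]=56
8. P3: store L2 := 56  bus=[BusUpgr]  L2: P0=I P1=I P2=I P3=M  mem[L2]=80
9. P2: store L1 := 55  bus=[BusRdX,Flush]  L1: P0=I P1=I P2=M P3=I  mem[L1]=12
10. P1: load  L0  bus=[-]  L0: P0=I P1=M P2=I P3=I  mem[L0]=56
11. P1: load  L0  bus=[-]  L0: P0=I P1=M P2=I P3=I  mem[L0]=56
12. P3: load  L2  bus=[-]  L2: P0=I P1=I P2=I P3=M  mem[L2]=80
13. P0: load  L0  bus=[BusRd]  L0: P0=S P1=O P2=I P3=I  mem[L0]=56
14. P3: store L2 := 83  bus=[-]  L2: P0=I P1=I P2=I P3=M  mem[L2]=80
15. P3: load  L0  bus=[BusRd]  L0: P0=S P1=O P2=I P3=S  mem[L0]=56
16. P2: store L0 := 19  bus=[BusRdX,Flush]  L0: P0=I P1=I P2=M P3=I  mem[L0]=2
17. P3: store L1 := 59  bus=[BusRdX,Flush]  L1: P0=I P1=I P2=I P3=M  mem[L1]=55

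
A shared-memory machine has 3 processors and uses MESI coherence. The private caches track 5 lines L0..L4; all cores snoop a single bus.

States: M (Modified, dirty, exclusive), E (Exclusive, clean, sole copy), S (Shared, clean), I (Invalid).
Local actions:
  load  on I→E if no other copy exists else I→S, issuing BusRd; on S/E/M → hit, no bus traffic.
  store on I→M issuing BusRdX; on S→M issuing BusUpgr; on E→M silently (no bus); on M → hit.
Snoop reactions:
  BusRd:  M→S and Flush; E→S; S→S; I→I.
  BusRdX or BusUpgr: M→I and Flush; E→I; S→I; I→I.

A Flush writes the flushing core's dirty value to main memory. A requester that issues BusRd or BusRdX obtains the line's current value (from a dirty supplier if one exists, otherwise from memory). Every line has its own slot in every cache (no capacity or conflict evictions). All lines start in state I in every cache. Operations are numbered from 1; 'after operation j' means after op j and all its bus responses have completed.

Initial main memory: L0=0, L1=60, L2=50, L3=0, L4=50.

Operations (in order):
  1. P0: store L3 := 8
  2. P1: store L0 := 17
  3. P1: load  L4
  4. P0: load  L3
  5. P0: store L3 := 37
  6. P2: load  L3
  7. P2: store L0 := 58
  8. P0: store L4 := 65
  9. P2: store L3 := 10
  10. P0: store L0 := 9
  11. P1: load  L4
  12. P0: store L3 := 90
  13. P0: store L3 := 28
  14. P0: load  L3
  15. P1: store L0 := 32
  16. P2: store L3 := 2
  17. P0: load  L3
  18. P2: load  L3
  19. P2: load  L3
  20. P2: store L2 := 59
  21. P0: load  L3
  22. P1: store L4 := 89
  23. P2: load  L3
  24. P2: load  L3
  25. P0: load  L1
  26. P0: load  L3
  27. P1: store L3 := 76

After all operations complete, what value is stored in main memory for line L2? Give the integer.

memory[L2] = 50

1. P0: store L3 := 8  bus=[BusRdX]  L3: P0=M P1=I P2=I  mem[L3]=0
2. P1: store L0 := 17  bus=[BusRdX]  L0: P0=I P1=M P2=I  mem[L0]=0
3. P1: load  L4  bus=[BusRd]  L4: P0=I P1=E P2=I  mem[L4]=50
4. P0: load  L3  bus=[-]  L3: P0=M P1=I P2=I  mem[L3]=0
5. P0: store L3 := 37  bus=[-]  L3: P0=M P1=I P2=I  mem[L3]=0
6. P2: load  L3  bus=[BusRd,Flush]  L3: P0=S P1=I P2=S  mem[L3]=37
7. P2: store L0 := 58  bus=[BusRdX,Flush]  L0: P0=I P1=I P2=M  mem[L0]=17
8. P0: store L4 := 65  bus=[BusRdX]  L4: P0=M P1=I P2=I  mem[L4]=50
9. P2: store L3 := 10  bus=[BusUpgr]  L3: P0=I P1=I P2=M  mem[L3]=37
10. P0: store L0 := 9  bus=[BusRdX,Flush]  L0: P0=M P1=I P2=I  mem[L0]=58
11. P1: load  L4  bus=[BusRd,Flush]  L4: P0=S P1=S P2=I  mem[L4]=65
12. P0: store L3 := 90  bus=[BusRdX,Flush]  L3: P0=M P1=I P2=I  mem[L3]=10
13. P0: store L3 := 28  bus=[-]  L3: P0=M P1=I P2=I  mem[L3]=10
14. P0: load  L3  bus=[-]  L3: P0=M P1=I P2=I  mem[L3]=10
15. P1: store L0 := 32  bus=[BusRdX,Flush]  L0: P0=I P1=M P2=I  mem[L0]=9
16. P2: store L3 := 2  bus=[BusRdX,Flush]  L3: P0=I P1=I P2=M  mem[L3]=28
17. P0: load  L3  bus=[BusRd,Flush]  L3: P0=S P1=I P2=S  mem[L3]=2
18. P2: load  L3  bus=[-]  L3: P0=S P1=I P2=S  mem[L3]=2
19. P2: load  L3  bus=[-]  L3: P0=S P1=I P2=S  mem[L3]=2
20. P2: store L2 := 59  bus=[BusRdX]  L2: P0=I P1=I P2=M  mem[L2]=50
21. P0: load  L3  bus=[-]  L3: P0=S P1=I P2=S  mem[L3]=2
22. P1: store L4 := 89  bus=[BusUpgr]  L4: P0=I P1=M P2=I  mem[L4]=65
23. P2: load  L3  bus=[-]  L3: P0=S P1=I P2=S  mem[L3]=2
24. P2: load  L3  bus=[-]  L3: P0=S P1=I P2=S  mem[L3]=2
25. P0: load  L1  bus=[BusRd]  L1: P0=E P1=I P2=I  mem[L1]=60
26. P0: load  L3  bus=[-]  L3: P0=S P1=I P2=S  mem[L3]=2
27. P1: store L3 := 76  bus=[BusRdX]  L3: P0=I P1=M P2=I  mem[L3]=2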